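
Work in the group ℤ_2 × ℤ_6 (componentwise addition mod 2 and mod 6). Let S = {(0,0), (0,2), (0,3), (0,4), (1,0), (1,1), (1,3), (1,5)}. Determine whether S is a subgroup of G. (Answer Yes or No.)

|S| = 8 does not divide |G| = 12, so by Lagrange S is not a subgroup.

No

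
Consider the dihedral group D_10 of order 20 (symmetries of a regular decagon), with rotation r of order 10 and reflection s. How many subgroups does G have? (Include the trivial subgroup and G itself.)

22

|G| = 20, so by Lagrange every subgroup order divides 20. Divisors: 1, 2, 4, 5, 10, 20.
Subgroups by order — order 1: 1; order 2: 11; order 4: 5; order 5: 1; order 10: 3; order 20: 1.
Total: 1 + 11 + 5 + 1 + 3 + 1 = 22.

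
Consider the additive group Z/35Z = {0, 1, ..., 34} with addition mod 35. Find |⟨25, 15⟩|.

7

|⟨25⟩| = 7 and |⟨15⟩| = 7, so |H| is a multiple of lcm(7, 7) = 7 and divides |G| = 35.
Closing under the operation: H = {0, 5, 10, 15, 20, 25, 30}, so |H| = 7.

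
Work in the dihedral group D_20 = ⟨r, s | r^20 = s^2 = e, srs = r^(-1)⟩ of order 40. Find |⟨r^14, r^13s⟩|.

|⟨r^14⟩| = 10 and |⟨r^13s⟩| = 2, so |H| is a multiple of lcm(10, 2) = 10 and divides |G| = 40.
Closing under the operation: H = {e, r^2, r^4, r^6, r^8, r^10, r^12, r^14, r^16, r^18, rs, r^3s, r^5s, r^7s, r^9s, r^11s, r^13s, r^15s, r^17s, r^19s}, so |H| = 20.

20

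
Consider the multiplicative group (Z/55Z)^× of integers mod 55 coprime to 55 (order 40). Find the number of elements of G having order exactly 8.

No element of G has order 8 (even though 8 | 40).

0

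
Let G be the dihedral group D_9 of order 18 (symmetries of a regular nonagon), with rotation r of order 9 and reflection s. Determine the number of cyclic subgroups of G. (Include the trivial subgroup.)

12

A cyclic subgroup of order d is generated by each of its φ(d) elements of order d, so the cyclic subgroups of order d number (#elements of order d)/φ(d).
Cyclic subgroups by order — order 1: 1; order 2: 9; order 3: 1; order 9: 1.
Total: 12.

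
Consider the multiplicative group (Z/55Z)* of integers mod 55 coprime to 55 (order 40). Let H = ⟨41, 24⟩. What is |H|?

20

|⟨41⟩| = 10 and |⟨24⟩| = 10, so |H| is a multiple of lcm(10, 10) = 10 and divides |G| = 40.
Closing under the operation: H = {1, 4, 6, 9, 14, 16, 19, 21, 24, 26, 29, 31, 34, 36, 39, 41, 46, 49, 51, 54}, so |H| = 20.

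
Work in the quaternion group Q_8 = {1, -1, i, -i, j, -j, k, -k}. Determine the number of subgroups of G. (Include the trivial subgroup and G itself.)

|G| = 8, so by Lagrange every subgroup order divides 8. Divisors: 1, 2, 4, 8.
Subgroups by order — order 1: 1; order 2: 1; order 4: 3; order 8: 1.
Total: 1 + 1 + 3 + 1 = 6.

6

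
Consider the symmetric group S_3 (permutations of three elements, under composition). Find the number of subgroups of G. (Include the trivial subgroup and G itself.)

|G| = 6, so by Lagrange every subgroup order divides 6. Divisors: 1, 2, 3, 6.
Subgroups by order — order 1: 1; order 2: 3; order 3: 1; order 6: 1.
Total: 1 + 3 + 1 + 1 = 6.

6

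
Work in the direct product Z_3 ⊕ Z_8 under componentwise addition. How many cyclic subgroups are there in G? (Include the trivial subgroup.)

8

Each element a generates a cyclic subgroup ⟨a⟩; distinct elements may generate the same one (a cyclic group of order d has φ(d) generators).
Cyclic subgroups by order — order 1: 1; order 2: 1; order 3: 1; order 4: 1; order 6: 1; order 8: 1; order 12: 1; order 24: 1.
Total: 8.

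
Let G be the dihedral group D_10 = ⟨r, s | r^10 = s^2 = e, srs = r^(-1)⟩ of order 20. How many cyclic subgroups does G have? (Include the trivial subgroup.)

A cyclic subgroup of order d is generated by each of its φ(d) elements of order d, so the cyclic subgroups of order d number (#elements of order d)/φ(d).
Cyclic subgroups by order — order 1: 1; order 2: 11; order 5: 1; order 10: 1.
Total: 14.

14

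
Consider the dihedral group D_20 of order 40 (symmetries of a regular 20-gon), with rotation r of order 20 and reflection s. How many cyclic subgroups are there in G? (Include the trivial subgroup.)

A cyclic subgroup of order d is generated by each of its φ(d) elements of order d, so the cyclic subgroups of order d number (#elements of order d)/φ(d).
Cyclic subgroups by order — order 1: 1; order 2: 21; order 4: 1; order 5: 1; order 10: 1; order 20: 1.
Total: 26.

26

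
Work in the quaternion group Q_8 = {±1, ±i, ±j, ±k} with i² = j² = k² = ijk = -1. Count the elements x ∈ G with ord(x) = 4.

6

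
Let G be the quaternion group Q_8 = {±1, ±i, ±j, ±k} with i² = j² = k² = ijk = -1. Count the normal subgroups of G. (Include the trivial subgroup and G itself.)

G has 6 subgroups. Checking conjugation-invariance by order — order 1: 1/1 normal; order 2: 1/1 normal; order 4: 3/3 normal; order 8: 1/1 normal.
Total normal subgroups: 6.

6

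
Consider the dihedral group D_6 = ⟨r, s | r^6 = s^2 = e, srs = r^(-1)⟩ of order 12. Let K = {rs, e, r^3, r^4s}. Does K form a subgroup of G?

Yes

|K| = 4 divides |G| = 12, consistent with Lagrange.
K contains the identity, every element's inverse is in K, and K is closed under ·: it is a subgroup.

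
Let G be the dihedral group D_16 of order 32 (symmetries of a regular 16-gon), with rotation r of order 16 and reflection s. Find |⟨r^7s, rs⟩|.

16

|⟨r^7s⟩| = 2 and |⟨rs⟩| = 2, so |H| is a multiple of lcm(2, 2) = 2 and divides |G| = 32.
Closing under the operation: H = {e, r^2, r^4, r^6, r^8, r^10, r^12, r^14, rs, r^3s, r^5s, r^7s, r^9s, r^11s, r^13s, r^15s}, so |H| = 16.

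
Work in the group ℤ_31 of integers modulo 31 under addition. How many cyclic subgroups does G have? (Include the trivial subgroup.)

Each element a generates a cyclic subgroup ⟨a⟩; distinct elements may generate the same one (a cyclic group of order d has φ(d) generators).
Cyclic subgroups by order — order 1: 1; order 31: 1.
Total: 2.

2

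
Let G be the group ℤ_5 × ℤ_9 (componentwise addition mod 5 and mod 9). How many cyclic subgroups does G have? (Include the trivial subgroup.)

Each element a generates a cyclic subgroup ⟨a⟩; distinct elements may generate the same one (a cyclic group of order d has φ(d) generators).
Cyclic subgroups by order — order 1: 1; order 3: 1; order 5: 1; order 9: 1; order 15: 1; order 45: 1.
Total: 6.

6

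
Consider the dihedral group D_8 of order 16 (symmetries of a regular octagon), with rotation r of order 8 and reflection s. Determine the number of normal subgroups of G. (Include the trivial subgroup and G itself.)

G has 19 subgroups. Checking conjugation-invariance by order — order 1: 1/1 normal; order 2: 1/9 normal; order 4: 1/5 normal; order 8: 3/3 normal; order 16: 1/1 normal.
Total normal subgroups: 7.

7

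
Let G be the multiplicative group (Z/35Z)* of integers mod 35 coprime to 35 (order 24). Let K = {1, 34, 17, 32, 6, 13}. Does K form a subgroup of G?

32 ∈ K but its inverse 23 ∉ K, so K is not a subgroup.

No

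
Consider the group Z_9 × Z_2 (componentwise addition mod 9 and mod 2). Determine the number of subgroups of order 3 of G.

|G| = 18 and 3 | 18, so subgroups of order 3 are possible by Lagrange.
The subgroups of order 3 are: {(0,0), (3,0), (6,0)}.
So G has 1 subgroup of order 3.

1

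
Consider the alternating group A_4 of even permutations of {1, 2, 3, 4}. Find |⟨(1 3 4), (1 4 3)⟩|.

3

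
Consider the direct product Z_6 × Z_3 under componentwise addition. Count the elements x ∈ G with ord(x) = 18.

An element (a,b) has order lcm(ord(a), ord(b)); count pairs with lcm equal to 18.
Enumerating gives 0 such elements.

0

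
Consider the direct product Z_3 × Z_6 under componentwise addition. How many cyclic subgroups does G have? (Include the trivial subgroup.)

10

Group the elements of G by the cyclic subgroup they generate; each cyclic subgroup of order d accounts for φ(d) elements.
Cyclic subgroups by order — order 1: 1; order 2: 1; order 3: 4; order 6: 4.
Total: 10.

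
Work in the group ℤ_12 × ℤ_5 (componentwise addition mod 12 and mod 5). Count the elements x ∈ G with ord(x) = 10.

An element (a,b) has order lcm(ord(a), ord(b)); count pairs with lcm equal to 10.
Enumerating gives 4 such elements.

4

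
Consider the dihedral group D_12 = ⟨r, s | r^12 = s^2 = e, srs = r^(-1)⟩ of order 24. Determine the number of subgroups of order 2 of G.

|G| = 24 and 2 | 24, so subgroups of order 2 are possible by Lagrange.
The subgroups of order 2 are: {e, r^10s}; {e, r^11s}; {e, r^2s}; {e, r^3s}; … (13 in all).
So G has 13 subgroups of order 2.

13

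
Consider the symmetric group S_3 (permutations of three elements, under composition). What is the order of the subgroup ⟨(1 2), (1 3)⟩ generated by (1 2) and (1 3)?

|⟨(1 2)⟩| = 2 and |⟨(1 3)⟩| = 2, so |H| is a multiple of lcm(2, 2) = 2 and divides |G| = 6.
Closing {(1 2), (1 3)} under the group operation gives all of G, so |H| = 6.

6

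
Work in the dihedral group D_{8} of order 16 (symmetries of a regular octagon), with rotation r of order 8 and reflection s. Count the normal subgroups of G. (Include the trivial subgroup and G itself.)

7

G has 19 subgroups. Checking conjugation-invariance by order — order 1: 1/1 normal; order 2: 1/9 normal; order 4: 1/5 normal; order 8: 3/3 normal; order 16: 1/1 normal.
Total normal subgroups: 7.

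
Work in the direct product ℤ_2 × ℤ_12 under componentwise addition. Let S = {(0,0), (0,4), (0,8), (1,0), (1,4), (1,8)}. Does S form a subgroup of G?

Yes

|S| = 6 divides |G| = 24, consistent with Lagrange.
S contains the identity, every element's inverse is in S, and S is closed under +: it is a subgroup.
In fact S = ⟨(1,8)⟩.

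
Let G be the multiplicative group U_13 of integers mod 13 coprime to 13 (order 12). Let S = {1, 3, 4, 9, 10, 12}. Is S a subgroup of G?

|S| = 6 divides |G| = 12, consistent with Lagrange.
S contains the identity, every element's inverse is in S, and S is closed under ·: it is a subgroup.
In fact S = ⟨4⟩.

Yes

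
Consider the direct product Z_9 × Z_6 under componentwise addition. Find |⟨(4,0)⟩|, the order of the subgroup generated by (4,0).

The order of (4,0) in Z_9 × Z_6 is lcm(ord(4) in Z_9, ord(0) in Z_6).
ord(4) = 9 and ord(0) = 1, so |⟨(4,0)⟩| = lcm(9, 1) = 9.

9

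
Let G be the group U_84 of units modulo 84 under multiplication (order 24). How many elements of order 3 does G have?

2

The elements of order 3 are: 25, 37.
That's 2.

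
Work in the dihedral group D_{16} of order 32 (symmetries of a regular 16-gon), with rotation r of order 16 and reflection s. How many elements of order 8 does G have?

4

The elements of order 8 are: r^2, r^6, r^10, r^14.
That's 4.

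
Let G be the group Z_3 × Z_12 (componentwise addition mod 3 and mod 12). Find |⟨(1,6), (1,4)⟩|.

|⟨(1,6)⟩| = 6 and |⟨(1,4)⟩| = 3, so |H| is a multiple of lcm(6, 3) = 6 and divides |G| = 36.
Closing under the operation: H = {(0,0), (0,2), (0,4), (0,6), (0,8), (0,10), (1,0), (1,2), (1,4), (1,6), (1,8), (1,10), (2,0), (2,2), (2,4), (2,6), (2,8), (2,10)}, so |H| = 18.

18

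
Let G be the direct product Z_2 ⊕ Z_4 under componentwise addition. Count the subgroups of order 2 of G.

|G| = 8 and 2 | 8, so subgroups of order 2 are possible by Lagrange.
The subgroups of order 2 are: {(0,0), (0,2)}; {(0,0), (1,0)}; {(0,0), (1,2)}.
So G has 3 subgroups of order 2.

3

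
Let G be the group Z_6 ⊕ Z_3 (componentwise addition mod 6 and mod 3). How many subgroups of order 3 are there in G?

|G| = 18 and 3 | 18, so subgroups of order 3 are possible by Lagrange.
The subgroups of order 3 are: {(0,0), (0,1), (0,2)}; {(0,0), (2,0), (4,0)}; {(0,0), (2,1), (4,2)}; {(0,0), (2,2), (4,1)}.
So G has 4 subgroups of order 3.

4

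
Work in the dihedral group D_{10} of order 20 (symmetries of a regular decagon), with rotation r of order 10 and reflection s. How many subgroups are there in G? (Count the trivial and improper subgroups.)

22

|G| = 20, so by Lagrange every subgroup order divides 20. Divisors: 1, 2, 4, 5, 10, 20.
Subgroups by order — order 1: 1; order 2: 11; order 4: 5; order 5: 1; order 10: 3; order 20: 1.
Total: 1 + 11 + 5 + 1 + 3 + 1 = 22.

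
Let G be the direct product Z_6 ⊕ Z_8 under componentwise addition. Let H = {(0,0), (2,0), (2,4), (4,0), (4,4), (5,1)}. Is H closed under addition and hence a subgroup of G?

(5,1) ∈ H but its inverse (1,7) ∉ H, so H is not a subgroup.

No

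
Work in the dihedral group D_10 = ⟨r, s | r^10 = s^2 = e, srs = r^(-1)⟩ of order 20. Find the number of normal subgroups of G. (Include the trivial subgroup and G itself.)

7

G has 22 subgroups. Checking conjugation-invariance by order — order 1: 1/1 normal; order 2: 1/11 normal; order 4: 0/5 normal; order 5: 1/1 normal; order 10: 3/3 normal; order 20: 1/1 normal.
Total normal subgroups: 7.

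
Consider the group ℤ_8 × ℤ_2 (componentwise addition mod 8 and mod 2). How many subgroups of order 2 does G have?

|G| = 16 and 2 | 16, so subgroups of order 2 are possible by Lagrange.
The subgroups of order 2 are: {(0,0), (0,1)}; {(0,0), (4,0)}; {(0,0), (4,1)}.
So G has 3 subgroups of order 2.

3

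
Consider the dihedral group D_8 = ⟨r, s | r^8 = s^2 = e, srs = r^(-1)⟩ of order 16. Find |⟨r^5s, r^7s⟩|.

8

|⟨r^5s⟩| = 2 and |⟨r^7s⟩| = 2, so |H| is a multiple of lcm(2, 2) = 2 and divides |G| = 16.
Closing under the operation: H = {e, r^2, r^4, r^6, rs, r^3s, r^5s, r^7s}, so |H| = 8.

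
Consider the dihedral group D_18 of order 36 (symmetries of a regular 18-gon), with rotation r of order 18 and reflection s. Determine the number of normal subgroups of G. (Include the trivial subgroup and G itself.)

9

G has 45 subgroups. Checking conjugation-invariance by order — order 1: 1/1 normal; order 2: 1/19 normal; order 3: 1/1 normal; order 4: 0/9 normal; order 6: 1/7 normal; order 9: 1/1 normal; order 12: 0/3 normal; order 18: 3/3 normal; order 36: 1/1 normal.
Total normal subgroups: 9.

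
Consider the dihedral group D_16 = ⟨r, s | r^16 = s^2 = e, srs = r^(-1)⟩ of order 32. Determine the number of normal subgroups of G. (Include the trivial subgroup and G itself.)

8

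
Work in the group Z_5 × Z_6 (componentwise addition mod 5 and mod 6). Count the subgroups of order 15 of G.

1

|G| = 30 and 15 | 30, so subgroups of order 15 are possible by Lagrange.
The subgroups of order 15 are: {(0,0), (0,2), (0,4), (1,0), (1,2), (1,4), (2,0), (2,2), (2,4), (3,0), (3,2), (3,4), (4,0), (4,2), (4,4)}.
So G has 1 subgroup of order 15.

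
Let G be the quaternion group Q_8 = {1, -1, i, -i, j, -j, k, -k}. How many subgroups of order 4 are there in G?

3

|G| = 8 and 4 | 8, so subgroups of order 4 are possible by Lagrange.
The subgroups of order 4 are: {1, -1, i, -i}; {1, -1, j, -j}; {1, -1, k, -k}.
So G has 3 subgroups of order 4.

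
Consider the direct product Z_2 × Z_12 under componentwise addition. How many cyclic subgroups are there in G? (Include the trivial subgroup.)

A cyclic subgroup of order d is generated by each of its φ(d) elements of order d, so the cyclic subgroups of order d number (#elements of order d)/φ(d).
Cyclic subgroups by order — order 1: 1; order 2: 3; order 3: 1; order 4: 2; order 6: 3; order 12: 2.
Total: 12.

12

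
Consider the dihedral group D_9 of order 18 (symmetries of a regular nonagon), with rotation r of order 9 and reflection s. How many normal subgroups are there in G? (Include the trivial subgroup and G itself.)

4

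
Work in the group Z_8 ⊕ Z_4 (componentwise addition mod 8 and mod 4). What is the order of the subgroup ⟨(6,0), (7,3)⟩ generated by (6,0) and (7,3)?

16

|⟨(6,0)⟩| = 4 and |⟨(7,3)⟩| = 8, so |H| is a multiple of lcm(4, 8) = 8 and divides |G| = 32.
Closing under the operation: H = {(0,0), (0,2), (1,1), (1,3), (2,0), (2,2), (3,1), (3,3), (4,0), (4,2), (5,1), (5,3), (6,0), (6,2), (7,1), (7,3)}, so |H| = 16.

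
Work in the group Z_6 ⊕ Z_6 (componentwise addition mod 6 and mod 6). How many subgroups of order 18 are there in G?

3

|G| = 36 and 18 | 36, so subgroups of order 18 are possible by Lagrange.
The subgroups of order 18 are: {(0,0), (0,1), (0,2), (0,3), (0,4), (0,5), (2,0), (2,1), (2,2), (2,3), (2,4), (2,5), (4,0), (4,1), (4,2), (4,3), (4,4), (4,5)}; {(0,0), (0,2), (0,4), (1,0), (1,2), (1,4), (2,0), (2,2), (2,4), (3,0), (3,2), (3,4), (4,0), (4,2), (4,4), (5,0), (5,2), (5,4)}; {(0,0), (0,2), (0,4), (1,1), (1,3), (1,5), (2,0), (2,2), (2,4), (3,1), (3,3), (3,5), (4,0), (4,2), (4,4), (5,1), (5,3), (5,5)}.
So G has 3 subgroups of order 18.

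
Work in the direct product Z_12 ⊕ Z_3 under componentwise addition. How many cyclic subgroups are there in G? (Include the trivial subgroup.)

Group the elements of G by the cyclic subgroup they generate; each cyclic subgroup of order d accounts for φ(d) elements.
Cyclic subgroups by order — order 1: 1; order 2: 1; order 3: 4; order 4: 1; order 6: 4; order 12: 4.
Total: 15.

15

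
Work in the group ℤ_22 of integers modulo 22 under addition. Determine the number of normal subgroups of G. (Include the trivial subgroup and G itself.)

4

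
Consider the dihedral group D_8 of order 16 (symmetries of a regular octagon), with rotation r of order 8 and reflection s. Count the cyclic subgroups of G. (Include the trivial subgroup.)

12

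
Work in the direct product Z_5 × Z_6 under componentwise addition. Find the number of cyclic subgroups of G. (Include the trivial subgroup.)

8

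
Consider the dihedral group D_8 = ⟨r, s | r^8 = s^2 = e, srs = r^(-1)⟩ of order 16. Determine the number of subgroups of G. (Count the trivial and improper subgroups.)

19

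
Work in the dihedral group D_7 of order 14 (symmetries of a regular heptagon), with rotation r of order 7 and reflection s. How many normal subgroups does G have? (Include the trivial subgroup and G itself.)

3

G has 10 subgroups. Checking conjugation-invariance by order — order 1: 1/1 normal; order 2: 0/7 normal; order 7: 1/1 normal; order 14: 1/1 normal.
Total normal subgroups: 3.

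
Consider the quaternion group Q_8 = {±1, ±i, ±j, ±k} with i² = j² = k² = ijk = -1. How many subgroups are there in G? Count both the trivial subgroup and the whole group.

6

|G| = 8, so by Lagrange every subgroup order divides 8. Divisors: 1, 2, 4, 8.
Subgroups by order — order 1: 1; order 2: 1; order 4: 3; order 8: 1.
Total: 1 + 1 + 3 + 1 = 6.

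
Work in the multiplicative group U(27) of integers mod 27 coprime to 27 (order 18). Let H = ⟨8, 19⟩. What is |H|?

|⟨8⟩| = 6 and |⟨19⟩| = 3, so |H| is a multiple of lcm(6, 3) = 6 and divides |G| = 18.
Closing under the operation: H = {1, 8, 10, 17, 19, 26}, so |H| = 6.

6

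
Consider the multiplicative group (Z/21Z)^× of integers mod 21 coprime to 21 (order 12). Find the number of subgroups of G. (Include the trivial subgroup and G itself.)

|G| = 12, so by Lagrange every subgroup order divides 12. Divisors: 1, 2, 3, 4, 6, 12.
Subgroups by order — order 1: 1; order 2: 3; order 3: 1; order 4: 1; order 6: 3; order 12: 1.
Total: 1 + 3 + 1 + 1 + 3 + 1 = 10.

10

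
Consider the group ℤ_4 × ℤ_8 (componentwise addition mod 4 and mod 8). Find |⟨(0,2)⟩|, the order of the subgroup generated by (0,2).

4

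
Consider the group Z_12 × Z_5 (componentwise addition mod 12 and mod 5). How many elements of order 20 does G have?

8

An element (a,b) has order lcm(ord(a), ord(b)); count pairs with lcm equal to 20.
Enumerating gives 8 such elements.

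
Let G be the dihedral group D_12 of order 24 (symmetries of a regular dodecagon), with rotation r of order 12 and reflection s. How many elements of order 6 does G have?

2

The elements of order 6 are: r^2, r^10.
That's 2.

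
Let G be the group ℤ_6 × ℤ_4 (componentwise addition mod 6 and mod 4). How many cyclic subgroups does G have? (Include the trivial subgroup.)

12

A cyclic subgroup of order d is generated by each of its φ(d) elements of order d, so the cyclic subgroups of order d number (#elements of order d)/φ(d).
Cyclic subgroups by order — order 1: 1; order 2: 3; order 3: 1; order 4: 2; order 6: 3; order 12: 2.
Total: 12.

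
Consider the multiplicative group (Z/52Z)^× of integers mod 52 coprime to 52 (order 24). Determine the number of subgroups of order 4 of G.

3

|G| = 24 and 4 | 24, so subgroups of order 4 are possible by Lagrange.
The subgroups of order 4 are: {1, 5, 21, 25}; {1, 25, 27, 51}; {1, 25, 31, 47}.
So G has 3 subgroups of order 4.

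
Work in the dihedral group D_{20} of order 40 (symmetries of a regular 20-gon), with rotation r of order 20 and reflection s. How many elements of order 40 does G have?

0

No element of G has order 40 (even though 40 | 40).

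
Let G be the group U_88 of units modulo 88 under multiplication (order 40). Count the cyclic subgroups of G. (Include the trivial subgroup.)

16

Each element a generates a cyclic subgroup ⟨a⟩; distinct elements may generate the same one (a cyclic group of order d has φ(d) generators).
Cyclic subgroups by order — order 1: 1; order 2: 7; order 5: 1; order 10: 7.
Total: 16.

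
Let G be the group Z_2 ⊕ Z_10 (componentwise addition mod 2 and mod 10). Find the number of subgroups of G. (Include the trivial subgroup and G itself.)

10

|G| = 20, so by Lagrange every subgroup order divides 20. Divisors: 1, 2, 4, 5, 10, 20.
Subgroups by order — order 1: 1; order 2: 3; order 4: 1; order 5: 1; order 10: 3; order 20: 1.
Total: 1 + 3 + 1 + 1 + 3 + 1 = 10.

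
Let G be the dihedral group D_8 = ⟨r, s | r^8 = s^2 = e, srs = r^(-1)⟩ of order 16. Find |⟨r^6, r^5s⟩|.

|⟨r^6⟩| = 4 and |⟨r^5s⟩| = 2, so |H| is a multiple of lcm(4, 2) = 4 and divides |G| = 16.
Closing under the operation: H = {e, r^2, r^4, r^6, rs, r^3s, r^5s, r^7s}, so |H| = 8.

8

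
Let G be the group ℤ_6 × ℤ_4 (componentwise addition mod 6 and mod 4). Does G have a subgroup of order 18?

18 does not divide |G| = 24, so by Lagrange no subgroup of order 18 exists.

No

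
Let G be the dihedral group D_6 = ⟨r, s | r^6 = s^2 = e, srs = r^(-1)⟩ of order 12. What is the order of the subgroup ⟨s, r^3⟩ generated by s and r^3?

4

|⟨s⟩| = 2 and |⟨r^3⟩| = 2, so |H| is a multiple of lcm(2, 2) = 2 and divides |G| = 12.
Closing under the operation: H = {e, r^3, s, r^3s}, so |H| = 4.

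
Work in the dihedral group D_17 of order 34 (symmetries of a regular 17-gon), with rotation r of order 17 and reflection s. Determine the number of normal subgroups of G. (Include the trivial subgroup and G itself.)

G has 20 subgroups. Checking conjugation-invariance by order — order 1: 1/1 normal; order 2: 0/17 normal; order 17: 1/1 normal; order 34: 1/1 normal.
Total normal subgroups: 3.

3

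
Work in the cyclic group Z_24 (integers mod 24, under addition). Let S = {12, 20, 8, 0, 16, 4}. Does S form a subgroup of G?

Yes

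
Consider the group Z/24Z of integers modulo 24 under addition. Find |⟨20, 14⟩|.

|⟨20⟩| = 6 and |⟨14⟩| = 12, so |H| is a multiple of lcm(6, 12) = 12 and divides |G| = 24.
Closing under the operation: H = {0, 2, 4, 6, 8, 10, 12, 14, 16, 18, 20, 22}, so |H| = 12.

12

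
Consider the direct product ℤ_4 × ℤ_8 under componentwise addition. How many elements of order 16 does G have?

0

An element (a,b) has order lcm(ord(a), ord(b)); count pairs with lcm equal to 16.
Enumerating gives 0 such elements.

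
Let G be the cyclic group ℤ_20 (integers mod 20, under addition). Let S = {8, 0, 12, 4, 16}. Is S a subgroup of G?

Yes

|S| = 5 divides |G| = 20, consistent with Lagrange.
S contains the identity, every element's inverse is in S, and S is closed under +: it is a subgroup.
In fact S = ⟨16⟩.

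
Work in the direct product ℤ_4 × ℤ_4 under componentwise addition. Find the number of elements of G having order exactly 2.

An element (a,b) has order lcm(ord(a), ord(b)); count pairs with lcm equal to 2.
Enumerating gives 3 such elements.

3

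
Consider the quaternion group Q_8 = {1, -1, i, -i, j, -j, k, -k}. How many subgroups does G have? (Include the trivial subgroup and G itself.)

|G| = 8, so by Lagrange every subgroup order divides 8. Divisors: 1, 2, 4, 8.
Subgroups by order — order 1: 1; order 2: 1; order 4: 3; order 8: 1.
Total: 1 + 1 + 3 + 1 = 6.

6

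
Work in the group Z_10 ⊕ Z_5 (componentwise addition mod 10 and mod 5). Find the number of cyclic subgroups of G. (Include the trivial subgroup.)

14

Each element a generates a cyclic subgroup ⟨a⟩; distinct elements may generate the same one (a cyclic group of order d has φ(d) generators).
Cyclic subgroups by order — order 1: 1; order 2: 1; order 5: 6; order 10: 6.
Total: 14.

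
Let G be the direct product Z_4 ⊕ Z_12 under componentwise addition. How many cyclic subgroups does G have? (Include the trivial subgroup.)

20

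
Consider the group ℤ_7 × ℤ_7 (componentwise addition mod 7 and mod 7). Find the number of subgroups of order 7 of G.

8

|G| = 49 and 7 | 49, so subgroups of order 7 are possible by Lagrange.
The subgroups of order 7 are: {(0,0), (0,1), (0,2), (0,3), (0,4), (0,5), (0,6)}; {(0,0), (1,0), (2,0), (3,0), (4,0), (5,0), (6,0)}; {(0,0), (1,1), (2,2), (3,3), (4,4), (5,5), (6,6)}; {(0,0), (1,2), (2,4), (3,6), (4,1), (5,3), (6,5)}; … (8 in all).
So G has 8 subgroups of order 7.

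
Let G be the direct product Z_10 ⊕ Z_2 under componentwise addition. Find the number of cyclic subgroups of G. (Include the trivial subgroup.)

8

Group the elements of G by the cyclic subgroup they generate; each cyclic subgroup of order d accounts for φ(d) elements.
Cyclic subgroups by order — order 1: 1; order 2: 3; order 5: 1; order 10: 3.
Total: 8.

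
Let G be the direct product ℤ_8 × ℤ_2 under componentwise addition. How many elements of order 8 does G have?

An element (a,b) has order lcm(ord(a), ord(b)); count pairs with lcm equal to 8.
Enumerating gives 8 such elements.

8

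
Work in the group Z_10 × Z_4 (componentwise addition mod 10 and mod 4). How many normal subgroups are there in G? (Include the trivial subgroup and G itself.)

16

G is abelian, so every subgroup is normal.
G has 16 subgroups in total, hence 16 normal subgroups.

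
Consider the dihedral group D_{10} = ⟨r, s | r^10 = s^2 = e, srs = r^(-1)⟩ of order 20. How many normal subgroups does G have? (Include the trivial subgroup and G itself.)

G has 22 subgroups. Checking conjugation-invariance by order — order 1: 1/1 normal; order 2: 1/11 normal; order 4: 0/5 normal; order 5: 1/1 normal; order 10: 3/3 normal; order 20: 1/1 normal.
Total normal subgroups: 7.

7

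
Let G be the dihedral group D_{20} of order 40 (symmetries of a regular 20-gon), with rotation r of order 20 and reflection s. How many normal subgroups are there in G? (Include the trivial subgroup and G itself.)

G has 48 subgroups. Checking conjugation-invariance by order — order 1: 1/1 normal; order 2: 1/21 normal; order 4: 1/11 normal; order 5: 1/1 normal; order 8: 0/5 normal; order 10: 1/5 normal; order 20: 3/3 normal; order 40: 1/1 normal.
Total normal subgroups: 9.

9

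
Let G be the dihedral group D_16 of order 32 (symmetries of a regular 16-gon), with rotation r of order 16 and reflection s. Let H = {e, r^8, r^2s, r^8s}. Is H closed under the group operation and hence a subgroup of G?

No

Closure fails: r^2s · r^8s = r^10 ∉ H. So H is not a subgroup.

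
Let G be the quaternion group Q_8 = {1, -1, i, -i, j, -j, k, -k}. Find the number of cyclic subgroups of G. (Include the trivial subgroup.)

5

Group the elements of G by the cyclic subgroup they generate; each cyclic subgroup of order d accounts for φ(d) elements.
Cyclic subgroups by order — order 1: 1; order 2: 1; order 4: 3.
Total: 5.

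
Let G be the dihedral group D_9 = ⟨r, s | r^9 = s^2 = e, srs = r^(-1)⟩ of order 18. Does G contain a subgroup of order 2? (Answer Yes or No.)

2 | 18. A subgroup of order 2 is {e, r^2s}.

Yes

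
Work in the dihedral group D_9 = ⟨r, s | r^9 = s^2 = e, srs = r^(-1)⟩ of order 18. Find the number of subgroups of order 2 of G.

|G| = 18 and 2 | 18, so subgroups of order 2 are possible by Lagrange.
The subgroups of order 2 are: {e, r^2s}; {e, r^3s}; {e, r^4s}; {e, r^5s}; … (9 in all).
So G has 9 subgroups of order 2.

9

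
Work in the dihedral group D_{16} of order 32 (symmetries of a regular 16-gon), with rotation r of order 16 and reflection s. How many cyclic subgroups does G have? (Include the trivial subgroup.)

21

Each element a generates a cyclic subgroup ⟨a⟩; distinct elements may generate the same one (a cyclic group of order d has φ(d) generators).
Cyclic subgroups by order — order 1: 1; order 2: 17; order 4: 1; order 8: 1; order 16: 1.
Total: 21.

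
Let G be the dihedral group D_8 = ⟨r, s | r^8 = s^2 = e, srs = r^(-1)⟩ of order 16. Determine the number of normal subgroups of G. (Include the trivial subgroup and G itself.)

7

G has 19 subgroups. Checking conjugation-invariance by order — order 1: 1/1 normal; order 2: 1/9 normal; order 4: 1/5 normal; order 8: 3/3 normal; order 16: 1/1 normal.
Total normal subgroups: 7.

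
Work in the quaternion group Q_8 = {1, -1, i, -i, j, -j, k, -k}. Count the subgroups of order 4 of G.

|G| = 8 and 4 | 8, so subgroups of order 4 are possible by Lagrange.
The subgroups of order 4 are: {1, -1, i, -i}; {1, -1, j, -j}; {1, -1, k, -k}.
So G has 3 subgroups of order 4.

3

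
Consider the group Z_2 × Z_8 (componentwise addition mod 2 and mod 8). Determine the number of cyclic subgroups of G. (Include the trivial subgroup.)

8

Group the elements of G by the cyclic subgroup they generate; each cyclic subgroup of order d accounts for φ(d) elements.
Cyclic subgroups by order — order 1: 1; order 2: 3; order 4: 2; order 8: 2.
Total: 8.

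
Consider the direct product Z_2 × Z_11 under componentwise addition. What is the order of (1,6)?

22

The order of (1,6) in Z_2 × Z_11 is lcm(ord(1) in Z_2, ord(6) in Z_11).
ord(1) = 2 and ord(6) = 11, so |⟨(1,6)⟩| = lcm(2, 11) = 22.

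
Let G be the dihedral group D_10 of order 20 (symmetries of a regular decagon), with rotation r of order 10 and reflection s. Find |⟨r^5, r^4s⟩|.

|⟨r^5⟩| = 2 and |⟨r^4s⟩| = 2, so |H| is a multiple of lcm(2, 2) = 2 and divides |G| = 20.
Closing under the operation: H = {e, r^5, r^4s, r^9s}, so |H| = 4.

4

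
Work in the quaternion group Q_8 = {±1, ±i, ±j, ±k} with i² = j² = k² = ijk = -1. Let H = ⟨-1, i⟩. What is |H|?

|⟨-1⟩| = 2 and |⟨i⟩| = 4, so |H| is a multiple of lcm(2, 4) = 4 and divides |G| = 8.
Closing under the operation: H = {1, -1, i, -i}, so |H| = 4.

4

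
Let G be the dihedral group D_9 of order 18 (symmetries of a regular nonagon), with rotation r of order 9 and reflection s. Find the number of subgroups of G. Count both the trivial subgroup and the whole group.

|G| = 18, so by Lagrange every subgroup order divides 18. Divisors: 1, 2, 3, 6, 9, 18.
Subgroups by order — order 1: 1; order 2: 9; order 3: 1; order 6: 3; order 9: 1; order 18: 1.
Total: 1 + 9 + 1 + 3 + 1 + 1 = 16.

16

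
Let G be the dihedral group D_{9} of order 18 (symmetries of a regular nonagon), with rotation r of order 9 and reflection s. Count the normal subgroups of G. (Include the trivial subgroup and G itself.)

G has 16 subgroups. Checking conjugation-invariance by order — order 1: 1/1 normal; order 2: 0/9 normal; order 3: 1/1 normal; order 6: 0/3 normal; order 9: 1/1 normal; order 18: 1/1 normal.
Total normal subgroups: 4.

4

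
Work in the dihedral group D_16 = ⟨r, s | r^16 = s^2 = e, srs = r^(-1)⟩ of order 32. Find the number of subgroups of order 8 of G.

|G| = 32 and 8 | 32, so subgroups of order 8 are possible by Lagrange.
The subgroups of order 8 are: {e, r^2, r^4, r^6, r^8, r^10, r^12, r^14}; {e, r^4, r^8, r^12, r^2s, r^6s, r^10s, r^14s}; {e, r^4, r^8, r^12, r^3s, r^7s, r^11s, r^15s}; {e, r^4, r^8, r^12, s, r^4s, r^8s, r^12s}; … (5 in all).
So G has 5 subgroups of order 8.

5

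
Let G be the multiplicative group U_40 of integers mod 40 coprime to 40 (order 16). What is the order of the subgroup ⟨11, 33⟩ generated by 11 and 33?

8

|⟨11⟩| = 2 and |⟨33⟩| = 4, so |H| is a multiple of lcm(2, 4) = 4 and divides |G| = 16.
Closing under the operation: H = {1, 3, 9, 11, 17, 19, 27, 33}, so |H| = 8.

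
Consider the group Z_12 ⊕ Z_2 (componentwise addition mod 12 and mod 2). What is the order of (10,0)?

6

The order of (10,0) in Z_12 × Z_2 is lcm(ord(10) in Z_12, ord(0) in Z_2).
ord(10) = 6 and ord(0) = 1, so |⟨(10,0)⟩| = lcm(6, 1) = 6.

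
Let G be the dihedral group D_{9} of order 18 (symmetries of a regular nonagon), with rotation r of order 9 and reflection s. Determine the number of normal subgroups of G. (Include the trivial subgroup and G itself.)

4

G has 16 subgroups. Checking conjugation-invariance by order — order 1: 1/1 normal; order 2: 0/9 normal; order 3: 1/1 normal; order 6: 0/3 normal; order 9: 1/1 normal; order 18: 1/1 normal.
Total normal subgroups: 4.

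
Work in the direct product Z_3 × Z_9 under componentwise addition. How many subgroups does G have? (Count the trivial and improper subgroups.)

|G| = 27, so by Lagrange every subgroup order divides 27. Divisors: 1, 3, 9, 27.
Subgroups by order — order 1: 1; order 3: 4; order 9: 4; order 27: 1.
Total: 1 + 4 + 4 + 1 = 10.

10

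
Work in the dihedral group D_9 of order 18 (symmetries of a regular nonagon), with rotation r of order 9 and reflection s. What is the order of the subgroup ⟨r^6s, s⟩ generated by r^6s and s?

6

|⟨r^6s⟩| = 2 and |⟨s⟩| = 2, so |H| is a multiple of lcm(2, 2) = 2 and divides |G| = 18.
Closing under the operation: H = {e, r^3, r^6, s, r^3s, r^6s}, so |H| = 6.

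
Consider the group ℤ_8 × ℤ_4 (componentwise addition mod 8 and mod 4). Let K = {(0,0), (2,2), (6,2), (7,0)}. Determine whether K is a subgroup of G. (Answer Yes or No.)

(7,0) ∈ K but its inverse (1,0) ∉ K, so K is not a subgroup.

No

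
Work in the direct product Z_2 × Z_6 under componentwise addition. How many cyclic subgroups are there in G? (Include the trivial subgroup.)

Group the elements of G by the cyclic subgroup they generate; each cyclic subgroup of order d accounts for φ(d) elements.
Cyclic subgroups by order — order 1: 1; order 2: 3; order 3: 1; order 6: 3.
Total: 8.

8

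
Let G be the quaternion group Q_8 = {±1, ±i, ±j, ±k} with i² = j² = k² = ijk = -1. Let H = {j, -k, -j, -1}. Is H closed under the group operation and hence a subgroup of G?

No

The identity 1 ∉ H, so H is not a subgroup.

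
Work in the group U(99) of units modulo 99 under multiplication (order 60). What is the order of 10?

2

Compute successive powers of 10 mod 99: 10, 1; 10^2 ≡ 1 (mod 99).
So |⟨10⟩| = 2.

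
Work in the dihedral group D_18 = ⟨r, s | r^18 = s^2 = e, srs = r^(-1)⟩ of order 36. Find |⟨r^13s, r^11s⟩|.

18

|⟨r^13s⟩| = 2 and |⟨r^11s⟩| = 2, so |H| is a multiple of lcm(2, 2) = 2 and divides |G| = 36.
Closing under the operation: H = {e, r^2, r^4, r^6, r^8, r^10, r^12, r^14, r^16, rs, r^3s, r^5s, r^7s, r^9s, r^11s, r^13s, r^15s, r^17s}, so |H| = 18.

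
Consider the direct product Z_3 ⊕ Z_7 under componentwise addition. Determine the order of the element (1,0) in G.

3

The order of (1,0) in Z_3 × Z_7 is lcm(ord(1) in Z_3, ord(0) in Z_7).
ord(1) = 3 and ord(0) = 1, so |⟨(1,0)⟩| = lcm(3, 1) = 3.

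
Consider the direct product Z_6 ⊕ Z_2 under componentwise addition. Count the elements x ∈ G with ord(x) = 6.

6

An element (a,b) has order lcm(ord(a), ord(b)); count pairs with lcm equal to 6.
Enumerating gives 6 such elements.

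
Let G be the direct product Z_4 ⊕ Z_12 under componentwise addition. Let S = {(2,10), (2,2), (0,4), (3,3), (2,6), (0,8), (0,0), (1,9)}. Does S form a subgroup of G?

Closure fails: (0,4) + (3,3) = (3,7) ∉ S. So S is not a subgroup.

No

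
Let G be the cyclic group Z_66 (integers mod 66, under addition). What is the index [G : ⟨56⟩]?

|⟨56⟩| = 33 and |G| = 66.
By Lagrange, [G : H] = |G|/|H| = 66/33 = 2.

2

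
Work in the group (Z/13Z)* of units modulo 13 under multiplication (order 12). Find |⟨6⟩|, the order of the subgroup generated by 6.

Compute successive powers of 6 mod 13: 6, 10, 8, 9, 2, 12, 7, 3, …; 6^12 ≡ 1 (mod 13).
So |⟨6⟩| = 12.

12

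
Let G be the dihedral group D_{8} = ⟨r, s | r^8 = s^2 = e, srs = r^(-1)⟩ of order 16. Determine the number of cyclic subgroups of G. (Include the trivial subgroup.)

Each element a generates a cyclic subgroup ⟨a⟩; distinct elements may generate the same one (a cyclic group of order d has φ(d) generators).
Cyclic subgroups by order — order 1: 1; order 2: 9; order 4: 1; order 8: 1.
Total: 12.

12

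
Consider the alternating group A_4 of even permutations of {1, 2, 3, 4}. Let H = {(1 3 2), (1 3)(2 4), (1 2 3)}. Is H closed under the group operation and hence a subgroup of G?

The identity e ∉ H, so H is not a subgroup.

No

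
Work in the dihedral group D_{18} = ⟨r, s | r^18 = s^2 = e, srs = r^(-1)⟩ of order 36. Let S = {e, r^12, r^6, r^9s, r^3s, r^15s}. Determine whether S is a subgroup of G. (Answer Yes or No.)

|S| = 6 divides |G| = 36, consistent with Lagrange.
S contains the identity, every element's inverse is in S, and S is closed under ·: it is a subgroup.

Yes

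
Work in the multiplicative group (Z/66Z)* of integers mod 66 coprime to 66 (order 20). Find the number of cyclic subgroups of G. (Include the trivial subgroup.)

8

A cyclic subgroup of order d is generated by each of its φ(d) elements of order d, so the cyclic subgroups of order d number (#elements of order d)/φ(d).
Cyclic subgroups by order — order 1: 1; order 2: 3; order 5: 1; order 10: 3.
Total: 8.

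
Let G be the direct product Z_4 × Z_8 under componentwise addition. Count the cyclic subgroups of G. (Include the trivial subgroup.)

14

Each element a generates a cyclic subgroup ⟨a⟩; distinct elements may generate the same one (a cyclic group of order d has φ(d) generators).
Cyclic subgroups by order — order 1: 1; order 2: 3; order 4: 6; order 8: 4.
Total: 14.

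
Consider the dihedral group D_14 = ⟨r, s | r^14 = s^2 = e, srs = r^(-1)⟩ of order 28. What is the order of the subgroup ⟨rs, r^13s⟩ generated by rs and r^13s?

|⟨rs⟩| = 2 and |⟨r^13s⟩| = 2, so |H| is a multiple of lcm(2, 2) = 2 and divides |G| = 28.
Closing under the operation: H = {e, r^2, r^4, r^6, r^8, r^10, r^12, rs, r^3s, r^5s, r^7s, r^9s, r^11s, r^13s}, so |H| = 14.

14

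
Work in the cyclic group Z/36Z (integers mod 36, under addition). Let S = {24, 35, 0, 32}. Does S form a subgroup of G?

No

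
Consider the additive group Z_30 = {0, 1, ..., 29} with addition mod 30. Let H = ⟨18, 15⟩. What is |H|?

10

|⟨18⟩| = 5 and |⟨15⟩| = 2, so |H| is a multiple of lcm(5, 2) = 10 and divides |G| = 30.
Closing under the operation: H = {0, 3, 6, 9, 12, 15, 18, 21, 24, 27}, so |H| = 10.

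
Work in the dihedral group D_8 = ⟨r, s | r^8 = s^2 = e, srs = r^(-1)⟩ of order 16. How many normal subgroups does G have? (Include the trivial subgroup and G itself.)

7

G has 19 subgroups. Checking conjugation-invariance by order — order 1: 1/1 normal; order 2: 1/9 normal; order 4: 1/5 normal; order 8: 3/3 normal; order 16: 1/1 normal.
Total normal subgroups: 7.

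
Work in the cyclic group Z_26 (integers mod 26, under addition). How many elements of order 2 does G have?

In a cyclic group of order 26, the number of elements of order d (for d | 26) is φ(d).
φ(2) = 1.

1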